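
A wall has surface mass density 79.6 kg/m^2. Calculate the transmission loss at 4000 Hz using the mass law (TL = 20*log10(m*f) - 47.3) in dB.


Given values:
  m = 79.6 kg/m^2, f = 4000 Hz
Formula: TL = 20 * log10(m * f) - 47.3
Compute m * f = 79.6 * 4000 = 318400.0
Compute log10(318400.0) = 5.502973
Compute 20 * 5.502973 = 110.0595
TL = 110.0595 - 47.3 = 62.76

62.76 dB


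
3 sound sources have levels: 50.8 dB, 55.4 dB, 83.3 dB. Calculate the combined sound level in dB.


Formula: L_total = 10 * log10( sum(10^(Li/10)) )
  Source 1: 10^(50.8/10) = 120226.4435
  Source 2: 10^(55.4/10) = 346736.8505
  Source 3: 10^(83.3/10) = 213796208.9502
Sum of linear values = 214263172.2442
L_total = 10 * log10(214263172.2442) = 83.31

83.31 dB


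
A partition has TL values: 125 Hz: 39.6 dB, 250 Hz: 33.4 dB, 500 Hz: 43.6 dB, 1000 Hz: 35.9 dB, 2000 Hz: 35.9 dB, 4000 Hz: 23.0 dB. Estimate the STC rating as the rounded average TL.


Given TL values at each frequency:
  125 Hz: 39.6 dB
  250 Hz: 33.4 dB
  500 Hz: 43.6 dB
  1000 Hz: 35.9 dB
  2000 Hz: 35.9 dB
  4000 Hz: 23.0 dB
Formula: STC ~ round(average of TL values)
Sum = 39.6 + 33.4 + 43.6 + 35.9 + 35.9 + 23.0 = 211.4
Average = 211.4 / 6 = 35.23
Rounded: 35

35


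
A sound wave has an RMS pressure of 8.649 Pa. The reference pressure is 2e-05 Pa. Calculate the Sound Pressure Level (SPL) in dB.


Given values:
  p = 8.649 Pa
  p_ref = 2e-05 Pa
Formula: SPL = 20 * log10(p / p_ref)
Compute ratio: p / p_ref = 8.649 / 2e-05 = 432450
Compute log10: log10(432450) = 5.635936
Multiply: SPL = 20 * 5.635936 = 112.72

112.72 dB


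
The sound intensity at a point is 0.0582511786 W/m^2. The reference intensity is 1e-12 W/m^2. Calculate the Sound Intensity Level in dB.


Given values:
  I = 0.0582511786 W/m^2
  I_ref = 1e-12 W/m^2
Formula: SIL = 10 * log10(I / I_ref)
Compute ratio: I / I_ref = 58251178600
Compute log10: log10(58251178600) = 10.765305
Multiply: SIL = 10 * 10.765305 = 107.65

107.65 dB


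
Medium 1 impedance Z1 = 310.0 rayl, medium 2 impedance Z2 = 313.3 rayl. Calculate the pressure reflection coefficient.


Given values:
  Z1 = 310.0 rayl, Z2 = 313.3 rayl
Formula: R = (Z2 - Z1) / (Z2 + Z1)
Numerator: Z2 - Z1 = 313.3 - 310.0 = 3.3
Denominator: Z2 + Z1 = 313.3 + 310.0 = 623.3
R = 3.3 / 623.3 = 0.0053

0.0053


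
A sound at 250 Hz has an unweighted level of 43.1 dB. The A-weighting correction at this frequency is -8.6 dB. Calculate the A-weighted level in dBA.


Given values:
  SPL = 43.1 dB
  A-weighting at 250 Hz = -8.6 dB
Formula: L_A = SPL + A_weight
L_A = 43.1 + (-8.6)
L_A = 34.5

34.5 dBA


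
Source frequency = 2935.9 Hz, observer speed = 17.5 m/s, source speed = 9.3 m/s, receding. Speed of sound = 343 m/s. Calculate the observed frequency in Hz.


Given values:
  f_s = 2935.9 Hz, v_o = 17.5 m/s, v_s = 9.3 m/s
  Direction: receding
Formula: f_o = f_s * (c - v_o) / (c + v_s)
Numerator: c - v_o = 343 - 17.5 = 325.5
Denominator: c + v_s = 343 + 9.3 = 352.3
f_o = 2935.9 * 325.5 / 352.3 = 2712.56

2712.56 Hz


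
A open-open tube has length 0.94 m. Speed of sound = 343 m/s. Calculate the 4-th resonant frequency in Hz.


Given values:
  Tube type: open-open, L = 0.94 m, c = 343 m/s, n = 4
Formula: f_n = n * c / (2 * L)
Compute 2 * L = 2 * 0.94 = 1.88
f = 4 * 343 / 1.88
f = 729.79

729.79 Hz


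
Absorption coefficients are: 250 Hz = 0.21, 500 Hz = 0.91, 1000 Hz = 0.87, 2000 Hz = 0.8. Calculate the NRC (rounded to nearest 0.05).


Given values:
  a_250 = 0.21, a_500 = 0.91
  a_1000 = 0.87, a_2000 = 0.8
Formula: NRC = (a250 + a500 + a1000 + a2000) / 4
Sum = 0.21 + 0.91 + 0.87 + 0.8 = 2.79
NRC = 2.79 / 4 = 0.6975
Rounded to nearest 0.05: 0.7

0.7


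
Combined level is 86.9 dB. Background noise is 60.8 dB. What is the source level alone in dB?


Given values:
  L_total = 86.9 dB, L_bg = 60.8 dB
Formula: L_source = 10 * log10(10^(L_total/10) - 10^(L_bg/10))
Convert to linear:
  10^(86.9/10) = 489778819.3684
  10^(60.8/10) = 1202264.4346
Difference: 489778819.3684 - 1202264.4346 = 488576554.9338
L_source = 10 * log10(488576554.9338) = 86.89

86.89 dB


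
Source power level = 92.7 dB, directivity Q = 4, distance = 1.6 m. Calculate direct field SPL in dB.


Given values:
  Lw = 92.7 dB, Q = 4, r = 1.6 m
Formula: SPL = Lw + 10 * log10(Q / (4 * pi * r^2))
Compute 4 * pi * r^2 = 4 * pi * 1.6^2 = 32.1699
Compute Q / denom = 4 / 32.1699 = 0.12433983
Compute 10 * log10(0.12433983) = -9.0539
SPL = 92.7 + (-9.0539) = 83.65

83.65 dB


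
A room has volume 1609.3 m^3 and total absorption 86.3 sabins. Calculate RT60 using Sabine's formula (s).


Given values:
  V = 1609.3 m^3
  A = 86.3 sabins
Formula: RT60 = 0.161 * V / A
Numerator: 0.161 * 1609.3 = 259.0973
RT60 = 259.0973 / 86.3 = 3.002

3.002 s


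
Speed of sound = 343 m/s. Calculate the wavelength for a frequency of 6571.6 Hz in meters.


Given values:
  c = 343 m/s, f = 6571.6 Hz
Formula: lambda = c / f
lambda = 343 / 6571.6
lambda = 0.0522

0.0522 m


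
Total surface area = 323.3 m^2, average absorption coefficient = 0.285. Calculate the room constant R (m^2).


Given values:
  S = 323.3 m^2, alpha = 0.285
Formula: R = S * alpha / (1 - alpha)
Numerator: 323.3 * 0.285 = 92.1405
Denominator: 1 - 0.285 = 0.715
R = 92.1405 / 0.715 = 128.87

128.87 m^2


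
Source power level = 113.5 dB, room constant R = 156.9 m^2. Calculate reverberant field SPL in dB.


Given values:
  Lw = 113.5 dB, R = 156.9 m^2
Formula: SPL = Lw + 10 * log10(4 / R)
Compute 4 / R = 4 / 156.9 = 0.025494
Compute 10 * log10(0.025494) = -15.9356
SPL = 113.5 + (-15.9356) = 97.56

97.56 dB


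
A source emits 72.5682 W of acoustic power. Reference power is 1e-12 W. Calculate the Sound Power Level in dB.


Given values:
  W = 72.5682 W
  W_ref = 1e-12 W
Formula: SWL = 10 * log10(W / W_ref)
Compute ratio: W / W_ref = 72568200000000
Compute log10: log10(72568200000000) = 13.860746
Multiply: SWL = 10 * 13.860746 = 138.61

138.61 dB


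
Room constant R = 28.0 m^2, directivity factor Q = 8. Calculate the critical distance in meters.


Given values:
  R = 28.0 m^2, Q = 8
Formula: d_c = 0.141 * sqrt(Q * R)
Compute Q * R = 8 * 28.0 = 224.0
Compute sqrt(224.0) = 14.9666
d_c = 0.141 * 14.9666 = 2.11

2.11 m


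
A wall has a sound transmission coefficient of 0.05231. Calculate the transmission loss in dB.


Given values:
  tau = 0.05231
Formula: TL = 10 * log10(1 / tau)
Compute 1 / tau = 1 / 0.05231 = 19.1168
Compute log10(19.1168) = 1.281415
TL = 10 * 1.281415 = 12.81

12.81 dB


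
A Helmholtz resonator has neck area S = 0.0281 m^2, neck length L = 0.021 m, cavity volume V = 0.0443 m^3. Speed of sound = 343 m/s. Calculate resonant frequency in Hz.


Given values:
  S = 0.0281 m^2, L = 0.021 m, V = 0.0443 m^3, c = 343 m/s
Formula: f = (c / (2*pi)) * sqrt(S / (V * L))
Compute V * L = 0.0443 * 0.021 = 0.0009303
Compute S / (V * L) = 0.0281 / 0.0009303 = 30.2053
Compute sqrt(30.2053) = 5.495935
Compute c / (2*pi) = 343 / 6.283185 = 54.590148
f = 54.590148 * 5.495935 = 300.02

300.02 Hz


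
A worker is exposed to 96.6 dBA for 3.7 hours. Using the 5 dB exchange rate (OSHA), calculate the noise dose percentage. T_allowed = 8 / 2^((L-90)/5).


Given values:
  L = 96.6 dBA, T = 3.7 hours
Formula: T_allowed = 8 / 2^((L - 90) / 5)
Compute exponent: (96.6 - 90) / 5 = 1.32
Compute 2^(1.32) = 2.496661
T_allowed = 8 / 2.496661 = 3.20428 hours
Dose = (T / T_allowed) * 100
Dose = (3.7 / 3.20428) * 100 = 115.47

115.47 %


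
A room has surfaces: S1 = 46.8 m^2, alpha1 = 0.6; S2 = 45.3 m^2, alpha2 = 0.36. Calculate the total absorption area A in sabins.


Given surfaces:
  Surface 1: 46.8 * 0.6 = 28.08
  Surface 2: 45.3 * 0.36 = 16.308
Formula: A = sum(Si * alpha_i)
A = 28.08 + 16.308
A = 44.39

44.39 sabins


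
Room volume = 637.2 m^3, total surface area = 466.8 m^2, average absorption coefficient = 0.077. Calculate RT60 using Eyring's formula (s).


Given values:
  V = 637.2 m^3, S = 466.8 m^2, alpha = 0.077
Formula: RT60 = 0.161 * V / (-S * ln(1 - alpha))
Compute ln(1 - 0.077) = ln(0.923) = -0.080126
Denominator: -466.8 * -0.080126 = 37.4028
Numerator: 0.161 * 637.2 = 102.5892
RT60 = 102.5892 / 37.4028 = 2.743

2.743 s


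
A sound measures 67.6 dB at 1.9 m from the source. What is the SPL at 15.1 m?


Given values:
  SPL1 = 67.6 dB, r1 = 1.9 m, r2 = 15.1 m
Formula: SPL2 = SPL1 - 20 * log10(r2 / r1)
Compute ratio: r2 / r1 = 15.1 / 1.9 = 7.9474
Compute log10: log10(7.9474) = 0.900225
Compute drop: 20 * 0.900225 = 18.0045
SPL2 = 67.6 - 18.0045 = 49.6

49.6 dB


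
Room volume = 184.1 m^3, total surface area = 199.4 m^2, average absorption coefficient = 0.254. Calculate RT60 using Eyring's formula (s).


Given values:
  V = 184.1 m^3, S = 199.4 m^2, alpha = 0.254
Formula: RT60 = 0.161 * V / (-S * ln(1 - alpha))
Compute ln(1 - 0.254) = ln(0.746) = -0.29303
Denominator: -199.4 * -0.29303 = 58.4302
Numerator: 0.161 * 184.1 = 29.6401
RT60 = 29.6401 / 58.4302 = 0.507

0.507 s


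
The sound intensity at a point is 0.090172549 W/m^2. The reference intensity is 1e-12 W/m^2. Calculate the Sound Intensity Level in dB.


Given values:
  I = 0.090172549 W/m^2
  I_ref = 1e-12 W/m^2
Formula: SIL = 10 * log10(I / I_ref)
Compute ratio: I / I_ref = 90172549000
Compute log10: log10(90172549000) = 10.955074
Multiply: SIL = 10 * 10.955074 = 109.55

109.55 dB


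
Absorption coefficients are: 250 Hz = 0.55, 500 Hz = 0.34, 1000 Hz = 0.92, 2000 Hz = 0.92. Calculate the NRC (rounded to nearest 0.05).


Given values:
  a_250 = 0.55, a_500 = 0.34
  a_1000 = 0.92, a_2000 = 0.92
Formula: NRC = (a250 + a500 + a1000 + a2000) / 4
Sum = 0.55 + 0.34 + 0.92 + 0.92 = 2.73
NRC = 2.73 / 4 = 0.6825
Rounded to nearest 0.05: 0.7

0.7


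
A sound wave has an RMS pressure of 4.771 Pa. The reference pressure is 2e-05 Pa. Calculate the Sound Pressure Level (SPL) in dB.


Given values:
  p = 4.771 Pa
  p_ref = 2e-05 Pa
Formula: SPL = 20 * log10(p / p_ref)
Compute ratio: p / p_ref = 4.771 / 2e-05 = 238550
Compute log10: log10(238550) = 5.377579
Multiply: SPL = 20 * 5.377579 = 107.55

107.55 dB


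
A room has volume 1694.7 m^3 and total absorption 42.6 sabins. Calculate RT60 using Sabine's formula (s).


Given values:
  V = 1694.7 m^3
  A = 42.6 sabins
Formula: RT60 = 0.161 * V / A
Numerator: 0.161 * 1694.7 = 272.8467
RT60 = 272.8467 / 42.6 = 6.405

6.405 s


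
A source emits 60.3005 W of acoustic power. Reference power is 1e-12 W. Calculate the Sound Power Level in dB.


Given values:
  W = 60.3005 W
  W_ref = 1e-12 W
Formula: SWL = 10 * log10(W / W_ref)
Compute ratio: W / W_ref = 60300500000000
Compute log10: log10(60300500000000) = 13.780321
Multiply: SWL = 10 * 13.780321 = 137.8

137.8 dB


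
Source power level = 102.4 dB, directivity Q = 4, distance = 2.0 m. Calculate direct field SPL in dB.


Given values:
  Lw = 102.4 dB, Q = 4, r = 2.0 m
Formula: SPL = Lw + 10 * log10(Q / (4 * pi * r^2))
Compute 4 * pi * r^2 = 4 * pi * 2.0^2 = 50.2655
Compute Q / denom = 4 / 50.2655 = 0.07957744
Compute 10 * log10(0.07957744) = -10.9921
SPL = 102.4 + (-10.9921) = 91.41

91.41 dB


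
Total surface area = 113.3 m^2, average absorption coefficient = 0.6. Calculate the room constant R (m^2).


Given values:
  S = 113.3 m^2, alpha = 0.6
Formula: R = S * alpha / (1 - alpha)
Numerator: 113.3 * 0.6 = 67.98
Denominator: 1 - 0.6 = 0.4
R = 67.98 / 0.4 = 169.95

169.95 m^2


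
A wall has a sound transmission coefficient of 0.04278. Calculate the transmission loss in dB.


Given values:
  tau = 0.04278
Formula: TL = 10 * log10(1 / tau)
Compute 1 / tau = 1 / 0.04278 = 23.3754
Compute log10(23.3754) = 1.368759
TL = 10 * 1.368759 = 13.69

13.69 dB


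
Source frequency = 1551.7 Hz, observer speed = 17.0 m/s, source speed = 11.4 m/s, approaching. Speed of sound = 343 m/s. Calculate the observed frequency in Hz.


Given values:
  f_s = 1551.7 Hz, v_o = 17.0 m/s, v_s = 11.4 m/s
  Direction: approaching
Formula: f_o = f_s * (c + v_o) / (c - v_s)
Numerator: c + v_o = 343 + 17.0 = 360.0
Denominator: c - v_s = 343 - 11.4 = 331.6
f_o = 1551.7 * 360.0 / 331.6 = 1684.6

1684.6 Hz


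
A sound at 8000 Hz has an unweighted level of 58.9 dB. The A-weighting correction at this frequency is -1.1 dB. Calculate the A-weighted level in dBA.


Given values:
  SPL = 58.9 dB
  A-weighting at 8000 Hz = -1.1 dB
Formula: L_A = SPL + A_weight
L_A = 58.9 + (-1.1)
L_A = 57.8

57.8 dBA


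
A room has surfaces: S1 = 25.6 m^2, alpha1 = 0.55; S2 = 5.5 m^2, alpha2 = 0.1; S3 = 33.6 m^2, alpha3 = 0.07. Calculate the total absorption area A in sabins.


Given surfaces:
  Surface 1: 25.6 * 0.55 = 14.08
  Surface 2: 5.5 * 0.1 = 0.55
  Surface 3: 33.6 * 0.07 = 2.352
Formula: A = sum(Si * alpha_i)
A = 14.08 + 0.55 + 2.352
A = 16.98

16.98 sabins


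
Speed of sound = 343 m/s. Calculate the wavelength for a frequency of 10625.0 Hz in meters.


Given values:
  c = 343 m/s, f = 10625.0 Hz
Formula: lambda = c / f
lambda = 343 / 10625.0
lambda = 0.0323

0.0323 m


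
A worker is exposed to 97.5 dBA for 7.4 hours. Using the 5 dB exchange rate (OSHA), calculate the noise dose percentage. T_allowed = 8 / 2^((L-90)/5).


Given values:
  L = 97.5 dBA, T = 7.4 hours
Formula: T_allowed = 8 / 2^((L - 90) / 5)
Compute exponent: (97.5 - 90) / 5 = 1.5
Compute 2^(1.5) = 2.828427
T_allowed = 8 / 2.828427 = 2.828427 hours
Dose = (T / T_allowed) * 100
Dose = (7.4 / 2.828427) * 100 = 261.63

261.63 %


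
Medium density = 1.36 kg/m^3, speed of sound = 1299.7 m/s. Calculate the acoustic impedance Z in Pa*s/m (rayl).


Given values:
  rho = 1.36 kg/m^3
  c = 1299.7 m/s
Formula: Z = rho * c
Z = 1.36 * 1299.7
Z = 1767.59

1767.59 rayl


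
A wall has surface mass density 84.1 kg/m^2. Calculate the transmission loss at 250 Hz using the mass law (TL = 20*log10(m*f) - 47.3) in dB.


Given values:
  m = 84.1 kg/m^2, f = 250 Hz
Formula: TL = 20 * log10(m * f) - 47.3
Compute m * f = 84.1 * 250 = 21025.0
Compute log10(21025.0) = 4.322736
Compute 20 * 4.322736 = 86.4547
TL = 86.4547 - 47.3 = 39.15

39.15 dB


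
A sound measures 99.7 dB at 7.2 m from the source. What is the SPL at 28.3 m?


Given values:
  SPL1 = 99.7 dB, r1 = 7.2 m, r2 = 28.3 m
Formula: SPL2 = SPL1 - 20 * log10(r2 / r1)
Compute ratio: r2 / r1 = 28.3 / 7.2 = 3.9306
Compute log10: log10(3.9306) = 0.594459
Compute drop: 20 * 0.594459 = 11.8892
SPL2 = 99.7 - 11.8892 = 87.81

87.81 dB


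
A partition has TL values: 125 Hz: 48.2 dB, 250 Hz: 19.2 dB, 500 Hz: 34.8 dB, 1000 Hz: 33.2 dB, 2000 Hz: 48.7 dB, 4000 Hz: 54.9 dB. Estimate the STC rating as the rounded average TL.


Given TL values at each frequency:
  125 Hz: 48.2 dB
  250 Hz: 19.2 dB
  500 Hz: 34.8 dB
  1000 Hz: 33.2 dB
  2000 Hz: 48.7 dB
  4000 Hz: 54.9 dB
Formula: STC ~ round(average of TL values)
Sum = 48.2 + 19.2 + 34.8 + 33.2 + 48.7 + 54.9 = 239.0
Average = 239.0 / 6 = 39.83
Rounded: 40

40


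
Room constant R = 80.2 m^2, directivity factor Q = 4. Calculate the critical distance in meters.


Given values:
  R = 80.2 m^2, Q = 4
Formula: d_c = 0.141 * sqrt(Q * R)
Compute Q * R = 4 * 80.2 = 320.8
Compute sqrt(320.8) = 17.9109
d_c = 0.141 * 17.9109 = 2.525

2.525 m


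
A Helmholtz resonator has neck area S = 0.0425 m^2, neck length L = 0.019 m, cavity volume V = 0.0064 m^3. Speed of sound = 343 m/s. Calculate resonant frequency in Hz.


Given values:
  S = 0.0425 m^2, L = 0.019 m, V = 0.0064 m^3, c = 343 m/s
Formula: f = (c / (2*pi)) * sqrt(S / (V * L))
Compute V * L = 0.0064 * 0.019 = 0.0001216
Compute S / (V * L) = 0.0425 / 0.0001216 = 349.5066
Compute sqrt(349.5066) = 18.695096
Compute c / (2*pi) = 343 / 6.283185 = 54.590148
f = 54.590148 * 18.695096 = 1020.57

1020.57 Hz


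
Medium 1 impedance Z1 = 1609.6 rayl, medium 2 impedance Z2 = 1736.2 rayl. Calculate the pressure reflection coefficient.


Given values:
  Z1 = 1609.6 rayl, Z2 = 1736.2 rayl
Formula: R = (Z2 - Z1) / (Z2 + Z1)
Numerator: Z2 - Z1 = 1736.2 - 1609.6 = 126.6
Denominator: Z2 + Z1 = 1736.2 + 1609.6 = 3345.8
R = 126.6 / 3345.8 = 0.0378

0.0378


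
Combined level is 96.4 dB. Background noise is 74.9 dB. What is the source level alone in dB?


Given values:
  L_total = 96.4 dB, L_bg = 74.9 dB
Formula: L_source = 10 * log10(10^(L_total/10) - 10^(L_bg/10))
Convert to linear:
  10^(96.4/10) = 4365158322.4017
  10^(74.9/10) = 30902954.3251
Difference: 4365158322.4017 - 30902954.3251 = 4334255368.0766
L_source = 10 * log10(4334255368.0766) = 96.37

96.37 dB


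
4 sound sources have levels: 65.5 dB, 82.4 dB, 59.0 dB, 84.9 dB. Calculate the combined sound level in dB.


Formula: L_total = 10 * log10( sum(10^(Li/10)) )
  Source 1: 10^(65.5/10) = 3548133.8923
  Source 2: 10^(82.4/10) = 173780082.8749
  Source 3: 10^(59.0/10) = 794328.2347
  Source 4: 10^(84.9/10) = 309029543.2514
Sum of linear values = 487152088.2533
L_total = 10 * log10(487152088.2533) = 86.88

86.88 dB


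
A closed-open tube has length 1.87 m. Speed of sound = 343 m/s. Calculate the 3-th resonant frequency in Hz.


Given values:
  Tube type: closed-open, L = 1.87 m, c = 343 m/s, n = 3
Formula: f_n = (2n - 1) * c / (4 * L)
Compute 2n - 1 = 2*3 - 1 = 5
Compute 4 * L = 4 * 1.87 = 7.48
f = 5 * 343 / 7.48
f = 229.28

229.28 Hz


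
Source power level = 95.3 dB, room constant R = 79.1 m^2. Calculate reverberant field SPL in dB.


Given values:
  Lw = 95.3 dB, R = 79.1 m^2
Formula: SPL = Lw + 10 * log10(4 / R)
Compute 4 / R = 4 / 79.1 = 0.050569
Compute 10 * log10(0.050569) = -12.9612
SPL = 95.3 + (-12.9612) = 82.34

82.34 dB


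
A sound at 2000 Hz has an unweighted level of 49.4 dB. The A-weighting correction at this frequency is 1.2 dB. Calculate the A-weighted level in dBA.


Given values:
  SPL = 49.4 dB
  A-weighting at 2000 Hz = 1.2 dB
Formula: L_A = SPL + A_weight
L_A = 49.4 + (1.2)
L_A = 50.6

50.6 dBA


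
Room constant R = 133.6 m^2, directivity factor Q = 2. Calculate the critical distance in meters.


Given values:
  R = 133.6 m^2, Q = 2
Formula: d_c = 0.141 * sqrt(Q * R)
Compute Q * R = 2 * 133.6 = 267.2
Compute sqrt(267.2) = 16.3463
d_c = 0.141 * 16.3463 = 2.305

2.305 m


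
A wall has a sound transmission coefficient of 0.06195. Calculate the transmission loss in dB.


Given values:
  tau = 0.06195
Formula: TL = 10 * log10(1 / tau)
Compute 1 / tau = 1 / 0.06195 = 16.1421
Compute log10(16.1421) = 1.20796
TL = 10 * 1.20796 = 12.08

12.08 dB


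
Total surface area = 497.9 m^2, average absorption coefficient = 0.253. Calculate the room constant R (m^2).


Given values:
  S = 497.9 m^2, alpha = 0.253
Formula: R = S * alpha / (1 - alpha)
Numerator: 497.9 * 0.253 = 125.9687
Denominator: 1 - 0.253 = 0.747
R = 125.9687 / 0.747 = 168.63

168.63 m^2


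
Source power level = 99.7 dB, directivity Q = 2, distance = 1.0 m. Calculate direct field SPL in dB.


Given values:
  Lw = 99.7 dB, Q = 2, r = 1.0 m
Formula: SPL = Lw + 10 * log10(Q / (4 * pi * r^2))
Compute 4 * pi * r^2 = 4 * pi * 1.0^2 = 12.5664
Compute Q / denom = 2 / 12.5664 = 0.15915457
Compute 10 * log10(0.15915457) = -7.9818
SPL = 99.7 + (-7.9818) = 91.72

91.72 dB


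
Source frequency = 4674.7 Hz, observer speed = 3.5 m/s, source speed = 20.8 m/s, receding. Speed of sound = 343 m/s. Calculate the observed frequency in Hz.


Given values:
  f_s = 4674.7 Hz, v_o = 3.5 m/s, v_s = 20.8 m/s
  Direction: receding
Formula: f_o = f_s * (c - v_o) / (c + v_s)
Numerator: c - v_o = 343 - 3.5 = 339.5
Denominator: c + v_s = 343 + 20.8 = 363.8
f_o = 4674.7 * 339.5 / 363.8 = 4362.45

4362.45 Hz


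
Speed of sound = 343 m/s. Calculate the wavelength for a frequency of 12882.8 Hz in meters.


Given values:
  c = 343 m/s, f = 12882.8 Hz
Formula: lambda = c / f
lambda = 343 / 12882.8
lambda = 0.0266

0.0266 m


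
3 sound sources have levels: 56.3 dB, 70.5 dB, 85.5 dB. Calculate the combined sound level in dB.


Formula: L_total = 10 * log10( sum(10^(Li/10)) )
  Source 1: 10^(56.3/10) = 426579.5188
  Source 2: 10^(70.5/10) = 11220184.543
  Source 3: 10^(85.5/10) = 354813389.2336
Sum of linear values = 366460153.2954
L_total = 10 * log10(366460153.2954) = 85.64

85.64 dB


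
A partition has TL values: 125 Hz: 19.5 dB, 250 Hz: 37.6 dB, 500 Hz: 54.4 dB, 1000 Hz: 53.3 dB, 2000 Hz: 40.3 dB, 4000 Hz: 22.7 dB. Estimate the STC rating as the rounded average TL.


Given TL values at each frequency:
  125 Hz: 19.5 dB
  250 Hz: 37.6 dB
  500 Hz: 54.4 dB
  1000 Hz: 53.3 dB
  2000 Hz: 40.3 dB
  4000 Hz: 22.7 dB
Formula: STC ~ round(average of TL values)
Sum = 19.5 + 37.6 + 54.4 + 53.3 + 40.3 + 22.7 = 227.8
Average = 227.8 / 6 = 37.97
Rounded: 38

38


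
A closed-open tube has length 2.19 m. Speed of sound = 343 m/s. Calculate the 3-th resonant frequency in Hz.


Given values:
  Tube type: closed-open, L = 2.19 m, c = 343 m/s, n = 3
Formula: f_n = (2n - 1) * c / (4 * L)
Compute 2n - 1 = 2*3 - 1 = 5
Compute 4 * L = 4 * 2.19 = 8.76
f = 5 * 343 / 8.76
f = 195.78

195.78 Hz


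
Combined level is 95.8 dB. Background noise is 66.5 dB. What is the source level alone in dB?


Given values:
  L_total = 95.8 dB, L_bg = 66.5 dB
Formula: L_source = 10 * log10(10^(L_total/10) - 10^(L_bg/10))
Convert to linear:
  10^(95.8/10) = 3801893963.2056
  10^(66.5/10) = 4466835.9215
Difference: 3801893963.2056 - 4466835.9215 = 3797427127.2841
L_source = 10 * log10(3797427127.2841) = 95.79

95.79 dB


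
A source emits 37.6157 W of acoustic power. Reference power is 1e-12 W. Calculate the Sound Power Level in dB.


Given values:
  W = 37.6157 W
  W_ref = 1e-12 W
Formula: SWL = 10 * log10(W / W_ref)
Compute ratio: W / W_ref = 37615700000000
Compute log10: log10(37615700000000) = 13.575369
Multiply: SWL = 10 * 13.575369 = 135.75

135.75 dB


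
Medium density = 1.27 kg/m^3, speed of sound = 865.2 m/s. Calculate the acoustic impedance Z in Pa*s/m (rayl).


Given values:
  rho = 1.27 kg/m^3
  c = 865.2 m/s
Formula: Z = rho * c
Z = 1.27 * 865.2
Z = 1098.8

1098.8 rayl


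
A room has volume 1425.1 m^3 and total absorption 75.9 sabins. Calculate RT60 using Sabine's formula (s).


Given values:
  V = 1425.1 m^3
  A = 75.9 sabins
Formula: RT60 = 0.161 * V / A
Numerator: 0.161 * 1425.1 = 229.4411
RT60 = 229.4411 / 75.9 = 3.023

3.023 s


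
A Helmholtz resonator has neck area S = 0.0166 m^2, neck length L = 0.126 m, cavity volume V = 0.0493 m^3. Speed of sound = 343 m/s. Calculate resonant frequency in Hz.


Given values:
  S = 0.0166 m^2, L = 0.126 m, V = 0.0493 m^3, c = 343 m/s
Formula: f = (c / (2*pi)) * sqrt(S / (V * L))
Compute V * L = 0.0493 * 0.126 = 0.0062118
Compute S / (V * L) = 0.0166 / 0.0062118 = 2.6723
Compute sqrt(2.6723) = 1.634717
Compute c / (2*pi) = 343 / 6.283185 = 54.590148
f = 54.590148 * 1.634717 = 89.24

89.24 Hz


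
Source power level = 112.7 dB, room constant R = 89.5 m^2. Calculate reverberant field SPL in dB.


Given values:
  Lw = 112.7 dB, R = 89.5 m^2
Formula: SPL = Lw + 10 * log10(4 / R)
Compute 4 / R = 4 / 89.5 = 0.044693
Compute 10 * log10(0.044693) = -13.4976
SPL = 112.7 + (-13.4976) = 99.2

99.2 dB


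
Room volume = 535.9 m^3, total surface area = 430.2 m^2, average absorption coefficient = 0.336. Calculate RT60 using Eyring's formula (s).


Given values:
  V = 535.9 m^3, S = 430.2 m^2, alpha = 0.336
Formula: RT60 = 0.161 * V / (-S * ln(1 - alpha))
Compute ln(1 - 0.336) = ln(0.664) = -0.409473
Denominator: -430.2 * -0.409473 = 176.1553
Numerator: 0.161 * 535.9 = 86.2799
RT60 = 86.2799 / 176.1553 = 0.49

0.49 s


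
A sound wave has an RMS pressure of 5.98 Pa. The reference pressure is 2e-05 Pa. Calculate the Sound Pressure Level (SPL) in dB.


Given values:
  p = 5.98 Pa
  p_ref = 2e-05 Pa
Formula: SPL = 20 * log10(p / p_ref)
Compute ratio: p / p_ref = 5.98 / 2e-05 = 299000
Compute log10: log10(299000) = 5.475671
Multiply: SPL = 20 * 5.475671 = 109.51

109.51 dB


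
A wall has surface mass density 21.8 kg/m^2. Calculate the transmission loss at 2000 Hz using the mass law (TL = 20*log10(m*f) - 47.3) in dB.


Given values:
  m = 21.8 kg/m^2, f = 2000 Hz
Formula: TL = 20 * log10(m * f) - 47.3
Compute m * f = 21.8 * 2000 = 43600.0
Compute log10(43600.0) = 4.639486
Compute 20 * 4.639486 = 92.7897
TL = 92.7897 - 47.3 = 45.49

45.49 dB


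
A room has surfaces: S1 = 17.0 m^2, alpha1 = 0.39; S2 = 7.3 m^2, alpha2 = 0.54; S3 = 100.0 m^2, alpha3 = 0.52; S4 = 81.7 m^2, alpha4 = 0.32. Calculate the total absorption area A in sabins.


Given surfaces:
  Surface 1: 17.0 * 0.39 = 6.63
  Surface 2: 7.3 * 0.54 = 3.942
  Surface 3: 100.0 * 0.52 = 52.0
  Surface 4: 81.7 * 0.32 = 26.144
Formula: A = sum(Si * alpha_i)
A = 6.63 + 3.942 + 52.0 + 26.144
A = 88.72

88.72 sabins


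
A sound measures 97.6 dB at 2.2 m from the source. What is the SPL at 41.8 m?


Given values:
  SPL1 = 97.6 dB, r1 = 2.2 m, r2 = 41.8 m
Formula: SPL2 = SPL1 - 20 * log10(r2 / r1)
Compute ratio: r2 / r1 = 41.8 / 2.2 = 19.0
Compute log10: log10(19.0) = 1.278754
Compute drop: 20 * 1.278754 = 25.5751
SPL2 = 97.6 - 25.5751 = 72.02

72.02 dB


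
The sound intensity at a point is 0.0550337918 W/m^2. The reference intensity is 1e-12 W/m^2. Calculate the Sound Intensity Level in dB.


Given values:
  I = 0.0550337918 W/m^2
  I_ref = 1e-12 W/m^2
Formula: SIL = 10 * log10(I / I_ref)
Compute ratio: I / I_ref = 55033791800
Compute log10: log10(55033791800) = 10.740629
Multiply: SIL = 10 * 10.740629 = 107.41

107.41 dB


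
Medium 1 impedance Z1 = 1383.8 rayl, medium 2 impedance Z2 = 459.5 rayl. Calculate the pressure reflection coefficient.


Given values:
  Z1 = 1383.8 rayl, Z2 = 459.5 rayl
Formula: R = (Z2 - Z1) / (Z2 + Z1)
Numerator: Z2 - Z1 = 459.5 - 1383.8 = -924.3
Denominator: Z2 + Z1 = 459.5 + 1383.8 = 1843.3
R = -924.3 / 1843.3 = -0.5014

-0.5014


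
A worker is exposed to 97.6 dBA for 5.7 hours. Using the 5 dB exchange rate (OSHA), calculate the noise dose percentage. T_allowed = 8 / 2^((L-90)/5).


Given values:
  L = 97.6 dBA, T = 5.7 hours
Formula: T_allowed = 8 / 2^((L - 90) / 5)
Compute exponent: (97.6 - 90) / 5 = 1.52
Compute 2^(1.52) = 2.86791
T_allowed = 8 / 2.86791 = 2.789488 hours
Dose = (T / T_allowed) * 100
Dose = (5.7 / 2.789488) * 100 = 204.34

204.34 %


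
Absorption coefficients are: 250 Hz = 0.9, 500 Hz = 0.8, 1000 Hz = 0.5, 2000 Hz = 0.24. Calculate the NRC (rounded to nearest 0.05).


Given values:
  a_250 = 0.9, a_500 = 0.8
  a_1000 = 0.5, a_2000 = 0.24
Formula: NRC = (a250 + a500 + a1000 + a2000) / 4
Sum = 0.9 + 0.8 + 0.5 + 0.24 = 2.44
NRC = 2.44 / 4 = 0.61
Rounded to nearest 0.05: 0.6

0.6


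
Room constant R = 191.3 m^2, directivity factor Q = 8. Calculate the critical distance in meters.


Given values:
  R = 191.3 m^2, Q = 8
Formula: d_c = 0.141 * sqrt(Q * R)
Compute Q * R = 8 * 191.3 = 1530.4
Compute sqrt(1530.4) = 39.1203
d_c = 0.141 * 39.1203 = 5.516

5.516 m


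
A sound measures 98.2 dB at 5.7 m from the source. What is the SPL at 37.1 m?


Given values:
  SPL1 = 98.2 dB, r1 = 5.7 m, r2 = 37.1 m
Formula: SPL2 = SPL1 - 20 * log10(r2 / r1)
Compute ratio: r2 / r1 = 37.1 / 5.7 = 6.5088
Compute log10: log10(6.5088) = 0.813501
Compute drop: 20 * 0.813501 = 16.27
SPL2 = 98.2 - 16.27 = 81.93

81.93 dB


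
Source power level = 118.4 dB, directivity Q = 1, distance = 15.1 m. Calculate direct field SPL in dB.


Given values:
  Lw = 118.4 dB, Q = 1, r = 15.1 m
Formula: SPL = Lw + 10 * log10(Q / (4 * pi * r^2))
Compute 4 * pi * r^2 = 4 * pi * 15.1^2 = 2865.2582
Compute Q / denom = 1 / 2865.2582 = 0.00034901
Compute 10 * log10(0.00034901) = -34.5716
SPL = 118.4 + (-34.5716) = 83.83

83.83 dB


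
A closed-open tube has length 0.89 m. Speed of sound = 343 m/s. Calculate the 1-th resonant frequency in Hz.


Given values:
  Tube type: closed-open, L = 0.89 m, c = 343 m/s, n = 1
Formula: f_n = (2n - 1) * c / (4 * L)
Compute 2n - 1 = 2*1 - 1 = 1
Compute 4 * L = 4 * 0.89 = 3.56
f = 1 * 343 / 3.56
f = 96.35

96.35 Hz


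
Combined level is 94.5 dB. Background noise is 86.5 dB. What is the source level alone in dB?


Given values:
  L_total = 94.5 dB, L_bg = 86.5 dB
Formula: L_source = 10 * log10(10^(L_total/10) - 10^(L_bg/10))
Convert to linear:
  10^(94.5/10) = 2818382931.2644
  10^(86.5/10) = 446683592.151
Difference: 2818382931.2644 - 446683592.151 = 2371699339.1134
L_source = 10 * log10(2371699339.1134) = 93.75

93.75 dB


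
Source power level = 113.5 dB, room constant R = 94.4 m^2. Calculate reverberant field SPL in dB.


Given values:
  Lw = 113.5 dB, R = 94.4 m^2
Formula: SPL = Lw + 10 * log10(4 / R)
Compute 4 / R = 4 / 94.4 = 0.042373
Compute 10 * log10(0.042373) = -13.7291
SPL = 113.5 + (-13.7291) = 99.77

99.77 dB


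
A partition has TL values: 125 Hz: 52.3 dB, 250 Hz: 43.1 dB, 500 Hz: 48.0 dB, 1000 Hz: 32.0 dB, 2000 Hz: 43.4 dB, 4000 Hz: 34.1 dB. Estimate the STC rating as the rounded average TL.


Given TL values at each frequency:
  125 Hz: 52.3 dB
  250 Hz: 43.1 dB
  500 Hz: 48.0 dB
  1000 Hz: 32.0 dB
  2000 Hz: 43.4 dB
  4000 Hz: 34.1 dB
Formula: STC ~ round(average of TL values)
Sum = 52.3 + 43.1 + 48.0 + 32.0 + 43.4 + 34.1 = 252.9
Average = 252.9 / 6 = 42.15
Rounded: 42

42


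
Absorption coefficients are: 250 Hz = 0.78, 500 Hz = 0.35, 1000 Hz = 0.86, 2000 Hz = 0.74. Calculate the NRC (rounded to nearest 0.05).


Given values:
  a_250 = 0.78, a_500 = 0.35
  a_1000 = 0.86, a_2000 = 0.74
Formula: NRC = (a250 + a500 + a1000 + a2000) / 4
Sum = 0.78 + 0.35 + 0.86 + 0.74 = 2.73
NRC = 2.73 / 4 = 0.6825
Rounded to nearest 0.05: 0.7

0.7


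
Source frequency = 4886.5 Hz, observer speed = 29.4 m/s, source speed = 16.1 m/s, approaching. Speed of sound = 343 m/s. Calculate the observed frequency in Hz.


Given values:
  f_s = 4886.5 Hz, v_o = 29.4 m/s, v_s = 16.1 m/s
  Direction: approaching
Formula: f_o = f_s * (c + v_o) / (c - v_s)
Numerator: c + v_o = 343 + 29.4 = 372.4
Denominator: c - v_s = 343 - 16.1 = 326.9
f_o = 4886.5 * 372.4 / 326.9 = 5566.63

5566.63 Hz


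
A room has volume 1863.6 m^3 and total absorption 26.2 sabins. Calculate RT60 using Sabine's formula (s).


Given values:
  V = 1863.6 m^3
  A = 26.2 sabins
Formula: RT60 = 0.161 * V / A
Numerator: 0.161 * 1863.6 = 300.0396
RT60 = 300.0396 / 26.2 = 11.452

11.452 s


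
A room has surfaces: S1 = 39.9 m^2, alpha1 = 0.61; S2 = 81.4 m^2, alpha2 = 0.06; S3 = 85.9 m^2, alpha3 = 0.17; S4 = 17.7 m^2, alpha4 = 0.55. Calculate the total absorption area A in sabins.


Given surfaces:
  Surface 1: 39.9 * 0.61 = 24.339
  Surface 2: 81.4 * 0.06 = 4.884
  Surface 3: 85.9 * 0.17 = 14.603
  Surface 4: 17.7 * 0.55 = 9.735
Formula: A = sum(Si * alpha_i)
A = 24.339 + 4.884 + 14.603 + 9.735
A = 53.56

53.56 sabins


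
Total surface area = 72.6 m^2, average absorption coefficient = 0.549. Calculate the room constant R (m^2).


Given values:
  S = 72.6 m^2, alpha = 0.549
Formula: R = S * alpha / (1 - alpha)
Numerator: 72.6 * 0.549 = 39.8574
Denominator: 1 - 0.549 = 0.451
R = 39.8574 / 0.451 = 88.38

88.38 m^2


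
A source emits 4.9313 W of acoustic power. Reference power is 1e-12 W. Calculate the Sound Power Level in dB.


Given values:
  W = 4.9313 W
  W_ref = 1e-12 W
Formula: SWL = 10 * log10(W / W_ref)
Compute ratio: W / W_ref = 4931300000000
Compute log10: log10(4931300000000) = 12.692961
Multiply: SWL = 10 * 12.692961 = 126.93

126.93 dB


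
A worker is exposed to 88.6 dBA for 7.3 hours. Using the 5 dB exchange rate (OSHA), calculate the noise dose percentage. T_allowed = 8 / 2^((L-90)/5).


Given values:
  L = 88.6 dBA, T = 7.3 hours
Formula: T_allowed = 8 / 2^((L - 90) / 5)
Compute exponent: (88.6 - 90) / 5 = -0.28
Compute 2^(-0.28) = 0.823591
T_allowed = 8 / 0.823591 = 9.713559 hours
Dose = (T / T_allowed) * 100
Dose = (7.3 / 9.713559) * 100 = 75.15

75.15 %


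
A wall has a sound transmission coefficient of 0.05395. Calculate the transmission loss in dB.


Given values:
  tau = 0.05395
Formula: TL = 10 * log10(1 / tau)
Compute 1 / tau = 1 / 0.05395 = 18.5357
Compute log10(18.5357) = 1.268009
TL = 10 * 1.268009 = 12.68

12.68 dB


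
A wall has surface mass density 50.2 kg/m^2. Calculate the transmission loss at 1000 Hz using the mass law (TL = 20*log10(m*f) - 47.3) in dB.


Given values:
  m = 50.2 kg/m^2, f = 1000 Hz
Formula: TL = 20 * log10(m * f) - 47.3
Compute m * f = 50.2 * 1000 = 50200.0
Compute log10(50200.0) = 4.700704
Compute 20 * 4.700704 = 94.0141
TL = 94.0141 - 47.3 = 46.71

46.71 dB


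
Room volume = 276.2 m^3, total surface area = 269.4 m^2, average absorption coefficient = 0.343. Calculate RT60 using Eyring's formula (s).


Given values:
  V = 276.2 m^3, S = 269.4 m^2, alpha = 0.343
Formula: RT60 = 0.161 * V / (-S * ln(1 - alpha))
Compute ln(1 - 0.343) = ln(0.657) = -0.420071
Denominator: -269.4 * -0.420071 = 113.1671
Numerator: 0.161 * 276.2 = 44.4682
RT60 = 44.4682 / 113.1671 = 0.393

0.393 s


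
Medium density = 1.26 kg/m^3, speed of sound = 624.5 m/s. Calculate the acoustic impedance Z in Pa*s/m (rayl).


Given values:
  rho = 1.26 kg/m^3
  c = 624.5 m/s
Formula: Z = rho * c
Z = 1.26 * 624.5
Z = 786.87

786.87 rayl


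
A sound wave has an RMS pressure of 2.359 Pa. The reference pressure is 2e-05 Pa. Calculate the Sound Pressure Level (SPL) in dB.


Given values:
  p = 2.359 Pa
  p_ref = 2e-05 Pa
Formula: SPL = 20 * log10(p / p_ref)
Compute ratio: p / p_ref = 2.359 / 2e-05 = 117950
Compute log10: log10(117950) = 5.071698
Multiply: SPL = 20 * 5.071698 = 101.43

101.43 dB


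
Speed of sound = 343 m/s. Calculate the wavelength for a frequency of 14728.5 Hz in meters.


Given values:
  c = 343 m/s, f = 14728.5 Hz
Formula: lambda = c / f
lambda = 343 / 14728.5
lambda = 0.0233

0.0233 m


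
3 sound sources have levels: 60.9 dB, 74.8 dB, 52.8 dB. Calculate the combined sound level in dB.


Formula: L_total = 10 * log10( sum(10^(Li/10)) )
  Source 1: 10^(60.9/10) = 1230268.7708
  Source 2: 10^(74.8/10) = 30199517.204
  Source 3: 10^(52.8/10) = 190546.0718
Sum of linear values = 31620332.0466
L_total = 10 * log10(31620332.0466) = 75.0

75.0 dB


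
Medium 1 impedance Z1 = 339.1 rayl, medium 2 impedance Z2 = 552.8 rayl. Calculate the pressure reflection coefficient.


Given values:
  Z1 = 339.1 rayl, Z2 = 552.8 rayl
Formula: R = (Z2 - Z1) / (Z2 + Z1)
Numerator: Z2 - Z1 = 552.8 - 339.1 = 213.7
Denominator: Z2 + Z1 = 552.8 + 339.1 = 891.9
R = 213.7 / 891.9 = 0.2396

0.2396


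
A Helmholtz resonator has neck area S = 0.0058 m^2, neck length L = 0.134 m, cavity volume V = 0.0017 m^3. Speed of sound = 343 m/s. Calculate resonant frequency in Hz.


Given values:
  S = 0.0058 m^2, L = 0.134 m, V = 0.0017 m^3, c = 343 m/s
Formula: f = (c / (2*pi)) * sqrt(S / (V * L))
Compute V * L = 0.0017 * 0.134 = 0.0002278
Compute S / (V * L) = 0.0058 / 0.0002278 = 25.4609
Compute sqrt(25.4609) = 5.04588
Compute c / (2*pi) = 343 / 6.283185 = 54.590148
f = 54.590148 * 5.04588 = 275.46

275.46 Hz


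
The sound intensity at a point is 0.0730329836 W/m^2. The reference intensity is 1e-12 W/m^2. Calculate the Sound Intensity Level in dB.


Given values:
  I = 0.0730329836 W/m^2
  I_ref = 1e-12 W/m^2
Formula: SIL = 10 * log10(I / I_ref)
Compute ratio: I / I_ref = 73032983600
Compute log10: log10(73032983600) = 10.863519
Multiply: SIL = 10 * 10.863519 = 108.64

108.64 dB


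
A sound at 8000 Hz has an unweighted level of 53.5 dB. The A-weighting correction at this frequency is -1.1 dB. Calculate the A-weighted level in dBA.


Given values:
  SPL = 53.5 dB
  A-weighting at 8000 Hz = -1.1 dB
Formula: L_A = SPL + A_weight
L_A = 53.5 + (-1.1)
L_A = 52.4

52.4 dBA


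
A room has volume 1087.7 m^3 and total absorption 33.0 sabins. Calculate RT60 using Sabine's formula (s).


Given values:
  V = 1087.7 m^3
  A = 33.0 sabins
Formula: RT60 = 0.161 * V / A
Numerator: 0.161 * 1087.7 = 175.1197
RT60 = 175.1197 / 33.0 = 5.307

5.307 s


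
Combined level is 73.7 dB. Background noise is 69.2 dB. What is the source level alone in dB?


Given values:
  L_total = 73.7 dB, L_bg = 69.2 dB
Formula: L_source = 10 * log10(10^(L_total/10) - 10^(L_bg/10))
Convert to linear:
  10^(73.7/10) = 23442288.1532
  10^(69.2/10) = 8317637.711
Difference: 23442288.1532 - 8317637.711 = 15124650.4422
L_source = 10 * log10(15124650.4422) = 71.8

71.8 dB


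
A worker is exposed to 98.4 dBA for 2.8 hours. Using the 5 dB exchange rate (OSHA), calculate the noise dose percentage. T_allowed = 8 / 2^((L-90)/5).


Given values:
  L = 98.4 dBA, T = 2.8 hours
Formula: T_allowed = 8 / 2^((L - 90) / 5)
Compute exponent: (98.4 - 90) / 5 = 1.68
Compute 2^(1.68) = 3.20428
T_allowed = 8 / 3.20428 = 2.496661 hours
Dose = (T / T_allowed) * 100
Dose = (2.8 / 2.496661) * 100 = 112.15

112.15 %


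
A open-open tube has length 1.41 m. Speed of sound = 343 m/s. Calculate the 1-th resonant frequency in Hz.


Given values:
  Tube type: open-open, L = 1.41 m, c = 343 m/s, n = 1
Formula: f_n = n * c / (2 * L)
Compute 2 * L = 2 * 1.41 = 2.82
f = 1 * 343 / 2.82
f = 121.63

121.63 Hz


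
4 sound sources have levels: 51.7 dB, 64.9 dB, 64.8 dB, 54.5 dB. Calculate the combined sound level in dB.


Formula: L_total = 10 * log10( sum(10^(Li/10)) )
  Source 1: 10^(51.7/10) = 147910.8388
  Source 2: 10^(64.9/10) = 3090295.4325
  Source 3: 10^(64.8/10) = 3019951.7204
  Source 4: 10^(54.5/10) = 281838.2931
Sum of linear values = 6539996.2848
L_total = 10 * log10(6539996.2848) = 68.16

68.16 dB


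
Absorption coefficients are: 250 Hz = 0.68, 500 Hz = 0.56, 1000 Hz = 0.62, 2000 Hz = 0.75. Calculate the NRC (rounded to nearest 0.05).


Given values:
  a_250 = 0.68, a_500 = 0.56
  a_1000 = 0.62, a_2000 = 0.75
Formula: NRC = (a250 + a500 + a1000 + a2000) / 4
Sum = 0.68 + 0.56 + 0.62 + 0.75 = 2.61
NRC = 2.61 / 4 = 0.6525
Rounded to nearest 0.05: 0.65

0.65


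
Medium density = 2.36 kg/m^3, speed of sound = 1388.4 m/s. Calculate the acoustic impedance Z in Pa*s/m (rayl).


Given values:
  rho = 2.36 kg/m^3
  c = 1388.4 m/s
Formula: Z = rho * c
Z = 2.36 * 1388.4
Z = 3276.62

3276.62 rayl


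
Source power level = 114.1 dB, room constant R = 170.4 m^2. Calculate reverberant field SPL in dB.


Given values:
  Lw = 114.1 dB, R = 170.4 m^2
Formula: SPL = Lw + 10 * log10(4 / R)
Compute 4 / R = 4 / 170.4 = 0.023474
Compute 10 * log10(0.023474) = -16.2941
SPL = 114.1 + (-16.2941) = 97.81

97.81 dB


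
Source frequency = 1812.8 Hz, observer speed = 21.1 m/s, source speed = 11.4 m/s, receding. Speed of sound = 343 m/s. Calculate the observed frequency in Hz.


Given values:
  f_s = 1812.8 Hz, v_o = 21.1 m/s, v_s = 11.4 m/s
  Direction: receding
Formula: f_o = f_s * (c - v_o) / (c + v_s)
Numerator: c - v_o = 343 - 21.1 = 321.9
Denominator: c + v_s = 343 + 11.4 = 354.4
f_o = 1812.8 * 321.9 / 354.4 = 1646.56

1646.56 Hz


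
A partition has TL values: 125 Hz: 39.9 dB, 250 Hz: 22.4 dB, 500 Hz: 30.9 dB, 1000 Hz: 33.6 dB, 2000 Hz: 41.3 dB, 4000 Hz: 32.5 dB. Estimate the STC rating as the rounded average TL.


Given TL values at each frequency:
  125 Hz: 39.9 dB
  250 Hz: 22.4 dB
  500 Hz: 30.9 dB
  1000 Hz: 33.6 dB
  2000 Hz: 41.3 dB
  4000 Hz: 32.5 dB
Formula: STC ~ round(average of TL values)
Sum = 39.9 + 22.4 + 30.9 + 33.6 + 41.3 + 32.5 = 200.6
Average = 200.6 / 6 = 33.43
Rounded: 33

33


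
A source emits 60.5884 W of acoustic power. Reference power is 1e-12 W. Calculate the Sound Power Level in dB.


Given values:
  W = 60.5884 W
  W_ref = 1e-12 W
Formula: SWL = 10 * log10(W / W_ref)
Compute ratio: W / W_ref = 60588400000000
Compute log10: log10(60588400000000) = 13.782389
Multiply: SWL = 10 * 13.782389 = 137.82

137.82 dB


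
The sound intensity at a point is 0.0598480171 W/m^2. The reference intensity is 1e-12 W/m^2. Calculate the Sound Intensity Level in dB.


Given values:
  I = 0.0598480171 W/m^2
  I_ref = 1e-12 W/m^2
Formula: SIL = 10 * log10(I / I_ref)
Compute ratio: I / I_ref = 59848017100
Compute log10: log10(59848017100) = 10.77705
Multiply: SIL = 10 * 10.77705 = 107.77

107.77 dB


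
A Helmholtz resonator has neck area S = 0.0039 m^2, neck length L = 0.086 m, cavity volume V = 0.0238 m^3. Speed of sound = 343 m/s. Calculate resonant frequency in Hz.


Given values:
  S = 0.0039 m^2, L = 0.086 m, V = 0.0238 m^3, c = 343 m/s
Formula: f = (c / (2*pi)) * sqrt(S / (V * L))
Compute V * L = 0.0238 * 0.086 = 0.0020468
Compute S / (V * L) = 0.0039 / 0.0020468 = 1.9054
Compute sqrt(1.9054) = 1.380362
Compute c / (2*pi) = 343 / 6.283185 = 54.590148
f = 54.590148 * 1.380362 = 75.35

75.35 Hz
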